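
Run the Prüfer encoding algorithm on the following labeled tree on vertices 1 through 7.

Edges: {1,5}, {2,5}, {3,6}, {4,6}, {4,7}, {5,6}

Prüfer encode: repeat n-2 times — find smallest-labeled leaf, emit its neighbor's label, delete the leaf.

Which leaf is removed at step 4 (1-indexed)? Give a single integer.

Answer: 5

Derivation:
Step 1: current leaves = {1,2,3,7}. Remove leaf 1 (neighbor: 5).
Step 2: current leaves = {2,3,7}. Remove leaf 2 (neighbor: 5).
Step 3: current leaves = {3,5,7}. Remove leaf 3 (neighbor: 6).
Step 4: current leaves = {5,7}. Remove leaf 5 (neighbor: 6).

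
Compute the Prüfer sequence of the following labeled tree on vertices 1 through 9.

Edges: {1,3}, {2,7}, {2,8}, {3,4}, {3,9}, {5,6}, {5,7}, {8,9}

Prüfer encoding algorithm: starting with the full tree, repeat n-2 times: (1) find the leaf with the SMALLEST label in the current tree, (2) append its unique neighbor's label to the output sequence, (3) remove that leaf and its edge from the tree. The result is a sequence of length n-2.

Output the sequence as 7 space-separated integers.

Step 1: leaves = {1,4,6}. Remove smallest leaf 1, emit neighbor 3.
Step 2: leaves = {4,6}. Remove smallest leaf 4, emit neighbor 3.
Step 3: leaves = {3,6}. Remove smallest leaf 3, emit neighbor 9.
Step 4: leaves = {6,9}. Remove smallest leaf 6, emit neighbor 5.
Step 5: leaves = {5,9}. Remove smallest leaf 5, emit neighbor 7.
Step 6: leaves = {7,9}. Remove smallest leaf 7, emit neighbor 2.
Step 7: leaves = {2,9}. Remove smallest leaf 2, emit neighbor 8.
Done: 2 vertices remain (8, 9). Sequence = [3 3 9 5 7 2 8]

Answer: 3 3 9 5 7 2 8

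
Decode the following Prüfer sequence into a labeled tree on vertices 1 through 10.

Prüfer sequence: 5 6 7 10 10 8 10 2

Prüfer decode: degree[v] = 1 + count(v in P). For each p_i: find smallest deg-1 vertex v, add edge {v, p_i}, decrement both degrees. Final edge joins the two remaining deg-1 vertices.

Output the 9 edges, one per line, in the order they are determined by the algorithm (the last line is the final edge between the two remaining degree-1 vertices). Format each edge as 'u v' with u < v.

Initial degrees: {1:1, 2:2, 3:1, 4:1, 5:2, 6:2, 7:2, 8:2, 9:1, 10:4}
Step 1: smallest deg-1 vertex = 1, p_1 = 5. Add edge {1,5}. Now deg[1]=0, deg[5]=1.
Step 2: smallest deg-1 vertex = 3, p_2 = 6. Add edge {3,6}. Now deg[3]=0, deg[6]=1.
Step 3: smallest deg-1 vertex = 4, p_3 = 7. Add edge {4,7}. Now deg[4]=0, deg[7]=1.
Step 4: smallest deg-1 vertex = 5, p_4 = 10. Add edge {5,10}. Now deg[5]=0, deg[10]=3.
Step 5: smallest deg-1 vertex = 6, p_5 = 10. Add edge {6,10}. Now deg[6]=0, deg[10]=2.
Step 6: smallest deg-1 vertex = 7, p_6 = 8. Add edge {7,8}. Now deg[7]=0, deg[8]=1.
Step 7: smallest deg-1 vertex = 8, p_7 = 10. Add edge {8,10}. Now deg[8]=0, deg[10]=1.
Step 8: smallest deg-1 vertex = 9, p_8 = 2. Add edge {2,9}. Now deg[9]=0, deg[2]=1.
Final: two remaining deg-1 vertices are 2, 10. Add edge {2,10}.

Answer: 1 5
3 6
4 7
5 10
6 10
7 8
8 10
2 9
2 10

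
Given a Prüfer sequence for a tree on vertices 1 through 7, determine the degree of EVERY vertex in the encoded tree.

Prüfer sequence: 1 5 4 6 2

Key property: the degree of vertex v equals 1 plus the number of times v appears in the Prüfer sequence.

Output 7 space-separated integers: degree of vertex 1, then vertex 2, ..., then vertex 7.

Answer: 2 2 1 2 2 2 1

Derivation:
p_1 = 1: count[1] becomes 1
p_2 = 5: count[5] becomes 1
p_3 = 4: count[4] becomes 1
p_4 = 6: count[6] becomes 1
p_5 = 2: count[2] becomes 1
Degrees (1 + count): deg[1]=1+1=2, deg[2]=1+1=2, deg[3]=1+0=1, deg[4]=1+1=2, deg[5]=1+1=2, deg[6]=1+1=2, deg[7]=1+0=1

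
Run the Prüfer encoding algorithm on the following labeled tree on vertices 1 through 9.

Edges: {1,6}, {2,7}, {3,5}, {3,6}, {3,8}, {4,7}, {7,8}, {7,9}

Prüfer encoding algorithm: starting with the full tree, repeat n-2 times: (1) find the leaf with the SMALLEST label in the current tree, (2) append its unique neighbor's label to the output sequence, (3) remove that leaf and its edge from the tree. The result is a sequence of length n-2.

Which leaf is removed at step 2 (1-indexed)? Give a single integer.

Answer: 2

Derivation:
Step 1: current leaves = {1,2,4,5,9}. Remove leaf 1 (neighbor: 6).
Step 2: current leaves = {2,4,5,6,9}. Remove leaf 2 (neighbor: 7).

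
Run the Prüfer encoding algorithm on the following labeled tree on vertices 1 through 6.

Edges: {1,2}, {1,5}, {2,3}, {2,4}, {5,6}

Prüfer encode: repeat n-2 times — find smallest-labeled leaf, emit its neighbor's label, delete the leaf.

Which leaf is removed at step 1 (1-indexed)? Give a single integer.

Step 1: current leaves = {3,4,6}. Remove leaf 3 (neighbor: 2).

Answer: 3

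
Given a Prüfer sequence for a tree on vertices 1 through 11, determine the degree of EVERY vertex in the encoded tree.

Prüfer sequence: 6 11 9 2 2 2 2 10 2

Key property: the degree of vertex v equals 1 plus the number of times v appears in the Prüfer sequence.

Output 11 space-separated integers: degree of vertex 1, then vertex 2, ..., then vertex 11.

p_1 = 6: count[6] becomes 1
p_2 = 11: count[11] becomes 1
p_3 = 9: count[9] becomes 1
p_4 = 2: count[2] becomes 1
p_5 = 2: count[2] becomes 2
p_6 = 2: count[2] becomes 3
p_7 = 2: count[2] becomes 4
p_8 = 10: count[10] becomes 1
p_9 = 2: count[2] becomes 5
Degrees (1 + count): deg[1]=1+0=1, deg[2]=1+5=6, deg[3]=1+0=1, deg[4]=1+0=1, deg[5]=1+0=1, deg[6]=1+1=2, deg[7]=1+0=1, deg[8]=1+0=1, deg[9]=1+1=2, deg[10]=1+1=2, deg[11]=1+1=2

Answer: 1 6 1 1 1 2 1 1 2 2 2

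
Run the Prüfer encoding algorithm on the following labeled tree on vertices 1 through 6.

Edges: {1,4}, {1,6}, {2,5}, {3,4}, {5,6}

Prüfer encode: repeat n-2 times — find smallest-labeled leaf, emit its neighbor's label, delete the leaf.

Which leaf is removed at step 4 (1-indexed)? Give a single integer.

Step 1: current leaves = {2,3}. Remove leaf 2 (neighbor: 5).
Step 2: current leaves = {3,5}. Remove leaf 3 (neighbor: 4).
Step 3: current leaves = {4,5}. Remove leaf 4 (neighbor: 1).
Step 4: current leaves = {1,5}. Remove leaf 1 (neighbor: 6).

Answer: 1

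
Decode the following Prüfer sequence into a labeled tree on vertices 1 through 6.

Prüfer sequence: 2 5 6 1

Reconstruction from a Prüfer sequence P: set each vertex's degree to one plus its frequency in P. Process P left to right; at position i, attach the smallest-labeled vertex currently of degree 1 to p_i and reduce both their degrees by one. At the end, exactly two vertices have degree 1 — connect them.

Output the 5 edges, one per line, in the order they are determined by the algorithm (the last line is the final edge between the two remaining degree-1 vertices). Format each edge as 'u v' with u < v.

Initial degrees: {1:2, 2:2, 3:1, 4:1, 5:2, 6:2}
Step 1: smallest deg-1 vertex = 3, p_1 = 2. Add edge {2,3}. Now deg[3]=0, deg[2]=1.
Step 2: smallest deg-1 vertex = 2, p_2 = 5. Add edge {2,5}. Now deg[2]=0, deg[5]=1.
Step 3: smallest deg-1 vertex = 4, p_3 = 6. Add edge {4,6}. Now deg[4]=0, deg[6]=1.
Step 4: smallest deg-1 vertex = 5, p_4 = 1. Add edge {1,5}. Now deg[5]=0, deg[1]=1.
Final: two remaining deg-1 vertices are 1, 6. Add edge {1,6}.

Answer: 2 3
2 5
4 6
1 5
1 6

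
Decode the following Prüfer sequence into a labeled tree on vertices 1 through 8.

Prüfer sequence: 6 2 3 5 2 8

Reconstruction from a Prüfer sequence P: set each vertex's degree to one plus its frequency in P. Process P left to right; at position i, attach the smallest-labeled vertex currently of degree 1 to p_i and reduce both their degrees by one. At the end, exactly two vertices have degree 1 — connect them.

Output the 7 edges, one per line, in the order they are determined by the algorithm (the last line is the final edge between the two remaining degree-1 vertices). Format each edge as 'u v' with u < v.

Answer: 1 6
2 4
3 6
3 5
2 5
2 8
7 8

Derivation:
Initial degrees: {1:1, 2:3, 3:2, 4:1, 5:2, 6:2, 7:1, 8:2}
Step 1: smallest deg-1 vertex = 1, p_1 = 6. Add edge {1,6}. Now deg[1]=0, deg[6]=1.
Step 2: smallest deg-1 vertex = 4, p_2 = 2. Add edge {2,4}. Now deg[4]=0, deg[2]=2.
Step 3: smallest deg-1 vertex = 6, p_3 = 3. Add edge {3,6}. Now deg[6]=0, deg[3]=1.
Step 4: smallest deg-1 vertex = 3, p_4 = 5. Add edge {3,5}. Now deg[3]=0, deg[5]=1.
Step 5: smallest deg-1 vertex = 5, p_5 = 2. Add edge {2,5}. Now deg[5]=0, deg[2]=1.
Step 6: smallest deg-1 vertex = 2, p_6 = 8. Add edge {2,8}. Now deg[2]=0, deg[8]=1.
Final: two remaining deg-1 vertices are 7, 8. Add edge {7,8}.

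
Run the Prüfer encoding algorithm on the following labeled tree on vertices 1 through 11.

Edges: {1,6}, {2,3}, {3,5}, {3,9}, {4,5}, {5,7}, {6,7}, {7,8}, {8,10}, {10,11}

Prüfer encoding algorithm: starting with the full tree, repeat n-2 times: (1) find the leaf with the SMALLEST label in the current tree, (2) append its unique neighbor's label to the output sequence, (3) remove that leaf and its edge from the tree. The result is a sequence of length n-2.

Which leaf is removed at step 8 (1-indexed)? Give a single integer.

Answer: 7

Derivation:
Step 1: current leaves = {1,2,4,9,11}. Remove leaf 1 (neighbor: 6).
Step 2: current leaves = {2,4,6,9,11}. Remove leaf 2 (neighbor: 3).
Step 3: current leaves = {4,6,9,11}. Remove leaf 4 (neighbor: 5).
Step 4: current leaves = {6,9,11}. Remove leaf 6 (neighbor: 7).
Step 5: current leaves = {9,11}. Remove leaf 9 (neighbor: 3).
Step 6: current leaves = {3,11}. Remove leaf 3 (neighbor: 5).
Step 7: current leaves = {5,11}. Remove leaf 5 (neighbor: 7).
Step 8: current leaves = {7,11}. Remove leaf 7 (neighbor: 8).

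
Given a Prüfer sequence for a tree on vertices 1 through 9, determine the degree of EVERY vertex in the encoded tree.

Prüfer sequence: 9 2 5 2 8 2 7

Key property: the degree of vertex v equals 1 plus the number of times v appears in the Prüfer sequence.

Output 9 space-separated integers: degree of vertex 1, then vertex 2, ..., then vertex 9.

Answer: 1 4 1 1 2 1 2 2 2

Derivation:
p_1 = 9: count[9] becomes 1
p_2 = 2: count[2] becomes 1
p_3 = 5: count[5] becomes 1
p_4 = 2: count[2] becomes 2
p_5 = 8: count[8] becomes 1
p_6 = 2: count[2] becomes 3
p_7 = 7: count[7] becomes 1
Degrees (1 + count): deg[1]=1+0=1, deg[2]=1+3=4, deg[3]=1+0=1, deg[4]=1+0=1, deg[5]=1+1=2, deg[6]=1+0=1, deg[7]=1+1=2, deg[8]=1+1=2, deg[9]=1+1=2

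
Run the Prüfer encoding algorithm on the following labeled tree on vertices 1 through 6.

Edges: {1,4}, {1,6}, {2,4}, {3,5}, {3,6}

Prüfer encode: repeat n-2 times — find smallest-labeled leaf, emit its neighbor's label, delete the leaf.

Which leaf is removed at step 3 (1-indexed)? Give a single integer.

Step 1: current leaves = {2,5}. Remove leaf 2 (neighbor: 4).
Step 2: current leaves = {4,5}. Remove leaf 4 (neighbor: 1).
Step 3: current leaves = {1,5}. Remove leaf 1 (neighbor: 6).

Answer: 1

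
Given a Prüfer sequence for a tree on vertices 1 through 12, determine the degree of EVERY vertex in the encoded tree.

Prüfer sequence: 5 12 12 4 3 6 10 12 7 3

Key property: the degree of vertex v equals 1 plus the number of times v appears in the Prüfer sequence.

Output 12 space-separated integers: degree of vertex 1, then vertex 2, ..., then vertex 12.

p_1 = 5: count[5] becomes 1
p_2 = 12: count[12] becomes 1
p_3 = 12: count[12] becomes 2
p_4 = 4: count[4] becomes 1
p_5 = 3: count[3] becomes 1
p_6 = 6: count[6] becomes 1
p_7 = 10: count[10] becomes 1
p_8 = 12: count[12] becomes 3
p_9 = 7: count[7] becomes 1
p_10 = 3: count[3] becomes 2
Degrees (1 + count): deg[1]=1+0=1, deg[2]=1+0=1, deg[3]=1+2=3, deg[4]=1+1=2, deg[5]=1+1=2, deg[6]=1+1=2, deg[7]=1+1=2, deg[8]=1+0=1, deg[9]=1+0=1, deg[10]=1+1=2, deg[11]=1+0=1, deg[12]=1+3=4

Answer: 1 1 3 2 2 2 2 1 1 2 1 4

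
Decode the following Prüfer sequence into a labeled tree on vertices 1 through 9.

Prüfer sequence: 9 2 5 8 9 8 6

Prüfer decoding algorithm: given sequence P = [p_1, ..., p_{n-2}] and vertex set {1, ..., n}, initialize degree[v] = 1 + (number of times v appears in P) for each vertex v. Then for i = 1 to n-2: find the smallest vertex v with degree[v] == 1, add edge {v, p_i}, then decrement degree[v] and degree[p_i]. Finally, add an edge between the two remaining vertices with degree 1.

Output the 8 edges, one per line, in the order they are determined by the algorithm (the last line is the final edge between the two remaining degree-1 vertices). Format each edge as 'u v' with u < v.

Initial degrees: {1:1, 2:2, 3:1, 4:1, 5:2, 6:2, 7:1, 8:3, 9:3}
Step 1: smallest deg-1 vertex = 1, p_1 = 9. Add edge {1,9}. Now deg[1]=0, deg[9]=2.
Step 2: smallest deg-1 vertex = 3, p_2 = 2. Add edge {2,3}. Now deg[3]=0, deg[2]=1.
Step 3: smallest deg-1 vertex = 2, p_3 = 5. Add edge {2,5}. Now deg[2]=0, deg[5]=1.
Step 4: smallest deg-1 vertex = 4, p_4 = 8. Add edge {4,8}. Now deg[4]=0, deg[8]=2.
Step 5: smallest deg-1 vertex = 5, p_5 = 9. Add edge {5,9}. Now deg[5]=0, deg[9]=1.
Step 6: smallest deg-1 vertex = 7, p_6 = 8. Add edge {7,8}. Now deg[7]=0, deg[8]=1.
Step 7: smallest deg-1 vertex = 8, p_7 = 6. Add edge {6,8}. Now deg[8]=0, deg[6]=1.
Final: two remaining deg-1 vertices are 6, 9. Add edge {6,9}.

Answer: 1 9
2 3
2 5
4 8
5 9
7 8
6 8
6 9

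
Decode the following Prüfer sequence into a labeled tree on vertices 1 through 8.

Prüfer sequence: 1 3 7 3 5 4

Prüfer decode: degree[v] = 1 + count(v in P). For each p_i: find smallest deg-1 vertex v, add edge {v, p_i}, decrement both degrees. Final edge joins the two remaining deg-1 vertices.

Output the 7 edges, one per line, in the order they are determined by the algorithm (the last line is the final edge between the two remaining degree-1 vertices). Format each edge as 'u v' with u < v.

Answer: 1 2
1 3
6 7
3 7
3 5
4 5
4 8

Derivation:
Initial degrees: {1:2, 2:1, 3:3, 4:2, 5:2, 6:1, 7:2, 8:1}
Step 1: smallest deg-1 vertex = 2, p_1 = 1. Add edge {1,2}. Now deg[2]=0, deg[1]=1.
Step 2: smallest deg-1 vertex = 1, p_2 = 3. Add edge {1,3}. Now deg[1]=0, deg[3]=2.
Step 3: smallest deg-1 vertex = 6, p_3 = 7. Add edge {6,7}. Now deg[6]=0, deg[7]=1.
Step 4: smallest deg-1 vertex = 7, p_4 = 3. Add edge {3,7}. Now deg[7]=0, deg[3]=1.
Step 5: smallest deg-1 vertex = 3, p_5 = 5. Add edge {3,5}. Now deg[3]=0, deg[5]=1.
Step 6: smallest deg-1 vertex = 5, p_6 = 4. Add edge {4,5}. Now deg[5]=0, deg[4]=1.
Final: two remaining deg-1 vertices are 4, 8. Add edge {4,8}.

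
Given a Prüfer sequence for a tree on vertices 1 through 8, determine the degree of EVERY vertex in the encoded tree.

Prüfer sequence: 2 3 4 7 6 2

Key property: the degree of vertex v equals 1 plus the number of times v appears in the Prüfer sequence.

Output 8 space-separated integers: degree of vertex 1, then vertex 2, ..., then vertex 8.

p_1 = 2: count[2] becomes 1
p_2 = 3: count[3] becomes 1
p_3 = 4: count[4] becomes 1
p_4 = 7: count[7] becomes 1
p_5 = 6: count[6] becomes 1
p_6 = 2: count[2] becomes 2
Degrees (1 + count): deg[1]=1+0=1, deg[2]=1+2=3, deg[3]=1+1=2, deg[4]=1+1=2, deg[5]=1+0=1, deg[6]=1+1=2, deg[7]=1+1=2, deg[8]=1+0=1

Answer: 1 3 2 2 1 2 2 1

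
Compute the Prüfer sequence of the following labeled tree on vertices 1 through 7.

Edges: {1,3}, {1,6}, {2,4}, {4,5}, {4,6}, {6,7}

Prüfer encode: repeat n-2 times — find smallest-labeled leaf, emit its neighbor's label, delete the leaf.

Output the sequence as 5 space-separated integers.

Step 1: leaves = {2,3,5,7}. Remove smallest leaf 2, emit neighbor 4.
Step 2: leaves = {3,5,7}. Remove smallest leaf 3, emit neighbor 1.
Step 3: leaves = {1,5,7}. Remove smallest leaf 1, emit neighbor 6.
Step 4: leaves = {5,7}. Remove smallest leaf 5, emit neighbor 4.
Step 5: leaves = {4,7}. Remove smallest leaf 4, emit neighbor 6.
Done: 2 vertices remain (6, 7). Sequence = [4 1 6 4 6]

Answer: 4 1 6 4 6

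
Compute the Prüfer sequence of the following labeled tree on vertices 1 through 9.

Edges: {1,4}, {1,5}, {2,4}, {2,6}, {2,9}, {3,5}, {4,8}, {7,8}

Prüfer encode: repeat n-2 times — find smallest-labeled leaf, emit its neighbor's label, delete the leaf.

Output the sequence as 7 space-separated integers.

Step 1: leaves = {3,6,7,9}. Remove smallest leaf 3, emit neighbor 5.
Step 2: leaves = {5,6,7,9}. Remove smallest leaf 5, emit neighbor 1.
Step 3: leaves = {1,6,7,9}. Remove smallest leaf 1, emit neighbor 4.
Step 4: leaves = {6,7,9}. Remove smallest leaf 6, emit neighbor 2.
Step 5: leaves = {7,9}. Remove smallest leaf 7, emit neighbor 8.
Step 6: leaves = {8,9}. Remove smallest leaf 8, emit neighbor 4.
Step 7: leaves = {4,9}. Remove smallest leaf 4, emit neighbor 2.
Done: 2 vertices remain (2, 9). Sequence = [5 1 4 2 8 4 2]

Answer: 5 1 4 2 8 4 2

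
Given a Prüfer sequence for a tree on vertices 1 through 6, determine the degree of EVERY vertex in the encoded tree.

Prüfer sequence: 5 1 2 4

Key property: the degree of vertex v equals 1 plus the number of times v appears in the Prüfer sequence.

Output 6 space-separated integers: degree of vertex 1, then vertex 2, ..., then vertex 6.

Answer: 2 2 1 2 2 1

Derivation:
p_1 = 5: count[5] becomes 1
p_2 = 1: count[1] becomes 1
p_3 = 2: count[2] becomes 1
p_4 = 4: count[4] becomes 1
Degrees (1 + count): deg[1]=1+1=2, deg[2]=1+1=2, deg[3]=1+0=1, deg[4]=1+1=2, deg[5]=1+1=2, deg[6]=1+0=1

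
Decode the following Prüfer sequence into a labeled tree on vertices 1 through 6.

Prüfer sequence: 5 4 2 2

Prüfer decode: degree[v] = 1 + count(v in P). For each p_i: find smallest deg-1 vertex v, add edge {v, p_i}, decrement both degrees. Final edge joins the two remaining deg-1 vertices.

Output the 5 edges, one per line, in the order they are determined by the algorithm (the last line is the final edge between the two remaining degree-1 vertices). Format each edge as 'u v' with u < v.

Answer: 1 5
3 4
2 4
2 5
2 6

Derivation:
Initial degrees: {1:1, 2:3, 3:1, 4:2, 5:2, 6:1}
Step 1: smallest deg-1 vertex = 1, p_1 = 5. Add edge {1,5}. Now deg[1]=0, deg[5]=1.
Step 2: smallest deg-1 vertex = 3, p_2 = 4. Add edge {3,4}. Now deg[3]=0, deg[4]=1.
Step 3: smallest deg-1 vertex = 4, p_3 = 2. Add edge {2,4}. Now deg[4]=0, deg[2]=2.
Step 4: smallest deg-1 vertex = 5, p_4 = 2. Add edge {2,5}. Now deg[5]=0, deg[2]=1.
Final: two remaining deg-1 vertices are 2, 6. Add edge {2,6}.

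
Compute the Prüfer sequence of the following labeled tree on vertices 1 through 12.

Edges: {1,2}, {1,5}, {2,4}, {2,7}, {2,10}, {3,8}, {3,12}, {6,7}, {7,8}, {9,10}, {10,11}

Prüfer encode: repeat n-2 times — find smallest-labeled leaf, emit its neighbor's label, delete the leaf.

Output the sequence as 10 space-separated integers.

Answer: 2 1 2 7 10 10 2 7 8 3

Derivation:
Step 1: leaves = {4,5,6,9,11,12}. Remove smallest leaf 4, emit neighbor 2.
Step 2: leaves = {5,6,9,11,12}. Remove smallest leaf 5, emit neighbor 1.
Step 3: leaves = {1,6,9,11,12}. Remove smallest leaf 1, emit neighbor 2.
Step 4: leaves = {6,9,11,12}. Remove smallest leaf 6, emit neighbor 7.
Step 5: leaves = {9,11,12}. Remove smallest leaf 9, emit neighbor 10.
Step 6: leaves = {11,12}. Remove smallest leaf 11, emit neighbor 10.
Step 7: leaves = {10,12}. Remove smallest leaf 10, emit neighbor 2.
Step 8: leaves = {2,12}. Remove smallest leaf 2, emit neighbor 7.
Step 9: leaves = {7,12}. Remove smallest leaf 7, emit neighbor 8.
Step 10: leaves = {8,12}. Remove smallest leaf 8, emit neighbor 3.
Done: 2 vertices remain (3, 12). Sequence = [2 1 2 7 10 10 2 7 8 3]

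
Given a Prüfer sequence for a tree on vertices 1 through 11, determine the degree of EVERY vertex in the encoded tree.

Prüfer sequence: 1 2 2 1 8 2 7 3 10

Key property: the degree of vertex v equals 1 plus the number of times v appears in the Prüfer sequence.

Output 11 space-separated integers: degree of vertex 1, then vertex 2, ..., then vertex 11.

p_1 = 1: count[1] becomes 1
p_2 = 2: count[2] becomes 1
p_3 = 2: count[2] becomes 2
p_4 = 1: count[1] becomes 2
p_5 = 8: count[8] becomes 1
p_6 = 2: count[2] becomes 3
p_7 = 7: count[7] becomes 1
p_8 = 3: count[3] becomes 1
p_9 = 10: count[10] becomes 1
Degrees (1 + count): deg[1]=1+2=3, deg[2]=1+3=4, deg[3]=1+1=2, deg[4]=1+0=1, deg[5]=1+0=1, deg[6]=1+0=1, deg[7]=1+1=2, deg[8]=1+1=2, deg[9]=1+0=1, deg[10]=1+1=2, deg[11]=1+0=1

Answer: 3 4 2 1 1 1 2 2 1 2 1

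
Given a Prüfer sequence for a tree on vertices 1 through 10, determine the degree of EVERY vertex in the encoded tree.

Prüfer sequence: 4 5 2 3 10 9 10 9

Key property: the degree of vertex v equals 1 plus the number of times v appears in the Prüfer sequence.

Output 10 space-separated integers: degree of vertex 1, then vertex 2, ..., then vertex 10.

Answer: 1 2 2 2 2 1 1 1 3 3

Derivation:
p_1 = 4: count[4] becomes 1
p_2 = 5: count[5] becomes 1
p_3 = 2: count[2] becomes 1
p_4 = 3: count[3] becomes 1
p_5 = 10: count[10] becomes 1
p_6 = 9: count[9] becomes 1
p_7 = 10: count[10] becomes 2
p_8 = 9: count[9] becomes 2
Degrees (1 + count): deg[1]=1+0=1, deg[2]=1+1=2, deg[3]=1+1=2, deg[4]=1+1=2, deg[5]=1+1=2, deg[6]=1+0=1, deg[7]=1+0=1, deg[8]=1+0=1, deg[9]=1+2=3, deg[10]=1+2=3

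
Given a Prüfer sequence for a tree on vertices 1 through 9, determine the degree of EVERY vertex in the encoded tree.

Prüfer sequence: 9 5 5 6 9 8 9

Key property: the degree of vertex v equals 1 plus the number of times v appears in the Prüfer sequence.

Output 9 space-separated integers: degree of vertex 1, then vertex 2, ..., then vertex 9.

p_1 = 9: count[9] becomes 1
p_2 = 5: count[5] becomes 1
p_3 = 5: count[5] becomes 2
p_4 = 6: count[6] becomes 1
p_5 = 9: count[9] becomes 2
p_6 = 8: count[8] becomes 1
p_7 = 9: count[9] becomes 3
Degrees (1 + count): deg[1]=1+0=1, deg[2]=1+0=1, deg[3]=1+0=1, deg[4]=1+0=1, deg[5]=1+2=3, deg[6]=1+1=2, deg[7]=1+0=1, deg[8]=1+1=2, deg[9]=1+3=4

Answer: 1 1 1 1 3 2 1 2 4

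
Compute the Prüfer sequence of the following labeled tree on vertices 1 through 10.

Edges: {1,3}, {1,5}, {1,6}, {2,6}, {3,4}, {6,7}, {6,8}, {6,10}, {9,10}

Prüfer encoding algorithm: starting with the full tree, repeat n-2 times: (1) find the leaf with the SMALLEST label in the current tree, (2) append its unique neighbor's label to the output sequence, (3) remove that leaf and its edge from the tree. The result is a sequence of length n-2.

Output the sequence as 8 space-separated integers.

Step 1: leaves = {2,4,5,7,8,9}. Remove smallest leaf 2, emit neighbor 6.
Step 2: leaves = {4,5,7,8,9}. Remove smallest leaf 4, emit neighbor 3.
Step 3: leaves = {3,5,7,8,9}. Remove smallest leaf 3, emit neighbor 1.
Step 4: leaves = {5,7,8,9}. Remove smallest leaf 5, emit neighbor 1.
Step 5: leaves = {1,7,8,9}. Remove smallest leaf 1, emit neighbor 6.
Step 6: leaves = {7,8,9}. Remove smallest leaf 7, emit neighbor 6.
Step 7: leaves = {8,9}. Remove smallest leaf 8, emit neighbor 6.
Step 8: leaves = {6,9}. Remove smallest leaf 6, emit neighbor 10.
Done: 2 vertices remain (9, 10). Sequence = [6 3 1 1 6 6 6 10]

Answer: 6 3 1 1 6 6 6 10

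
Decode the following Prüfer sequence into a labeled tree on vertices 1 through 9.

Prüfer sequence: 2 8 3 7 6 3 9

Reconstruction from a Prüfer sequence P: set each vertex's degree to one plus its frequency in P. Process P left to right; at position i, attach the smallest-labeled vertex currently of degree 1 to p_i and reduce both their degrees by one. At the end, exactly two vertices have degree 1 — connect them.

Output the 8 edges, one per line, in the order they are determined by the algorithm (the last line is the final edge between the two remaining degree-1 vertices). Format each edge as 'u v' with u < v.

Answer: 1 2
2 8
3 4
5 7
6 7
3 6
3 9
8 9

Derivation:
Initial degrees: {1:1, 2:2, 3:3, 4:1, 5:1, 6:2, 7:2, 8:2, 9:2}
Step 1: smallest deg-1 vertex = 1, p_1 = 2. Add edge {1,2}. Now deg[1]=0, deg[2]=1.
Step 2: smallest deg-1 vertex = 2, p_2 = 8. Add edge {2,8}. Now deg[2]=0, deg[8]=1.
Step 3: smallest deg-1 vertex = 4, p_3 = 3. Add edge {3,4}. Now deg[4]=0, deg[3]=2.
Step 4: smallest deg-1 vertex = 5, p_4 = 7. Add edge {5,7}. Now deg[5]=0, deg[7]=1.
Step 5: smallest deg-1 vertex = 7, p_5 = 6. Add edge {6,7}. Now deg[7]=0, deg[6]=1.
Step 6: smallest deg-1 vertex = 6, p_6 = 3. Add edge {3,6}. Now deg[6]=0, deg[3]=1.
Step 7: smallest deg-1 vertex = 3, p_7 = 9. Add edge {3,9}. Now deg[3]=0, deg[9]=1.
Final: two remaining deg-1 vertices are 8, 9. Add edge {8,9}.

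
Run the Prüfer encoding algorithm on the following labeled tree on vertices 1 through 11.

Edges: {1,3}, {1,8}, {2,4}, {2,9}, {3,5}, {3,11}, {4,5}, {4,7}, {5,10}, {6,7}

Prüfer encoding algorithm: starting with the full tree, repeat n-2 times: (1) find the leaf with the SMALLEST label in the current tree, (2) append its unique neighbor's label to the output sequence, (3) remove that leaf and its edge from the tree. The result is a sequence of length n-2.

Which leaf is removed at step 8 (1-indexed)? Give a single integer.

Answer: 10

Derivation:
Step 1: current leaves = {6,8,9,10,11}. Remove leaf 6 (neighbor: 7).
Step 2: current leaves = {7,8,9,10,11}. Remove leaf 7 (neighbor: 4).
Step 3: current leaves = {8,9,10,11}. Remove leaf 8 (neighbor: 1).
Step 4: current leaves = {1,9,10,11}. Remove leaf 1 (neighbor: 3).
Step 5: current leaves = {9,10,11}. Remove leaf 9 (neighbor: 2).
Step 6: current leaves = {2,10,11}. Remove leaf 2 (neighbor: 4).
Step 7: current leaves = {4,10,11}. Remove leaf 4 (neighbor: 5).
Step 8: current leaves = {10,11}. Remove leaf 10 (neighbor: 5).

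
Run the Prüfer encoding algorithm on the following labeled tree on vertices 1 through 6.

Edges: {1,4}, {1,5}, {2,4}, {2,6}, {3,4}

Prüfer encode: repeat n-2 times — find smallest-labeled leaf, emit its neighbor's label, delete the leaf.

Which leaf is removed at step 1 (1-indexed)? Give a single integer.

Step 1: current leaves = {3,5,6}. Remove leaf 3 (neighbor: 4).

Answer: 3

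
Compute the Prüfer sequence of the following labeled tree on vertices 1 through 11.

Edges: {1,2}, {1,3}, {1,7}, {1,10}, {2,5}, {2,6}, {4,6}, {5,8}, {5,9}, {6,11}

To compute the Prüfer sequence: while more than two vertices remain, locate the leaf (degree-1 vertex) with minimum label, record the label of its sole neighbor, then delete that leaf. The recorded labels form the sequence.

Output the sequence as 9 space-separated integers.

Step 1: leaves = {3,4,7,8,9,10,11}. Remove smallest leaf 3, emit neighbor 1.
Step 2: leaves = {4,7,8,9,10,11}. Remove smallest leaf 4, emit neighbor 6.
Step 3: leaves = {7,8,9,10,11}. Remove smallest leaf 7, emit neighbor 1.
Step 4: leaves = {8,9,10,11}. Remove smallest leaf 8, emit neighbor 5.
Step 5: leaves = {9,10,11}. Remove smallest leaf 9, emit neighbor 5.
Step 6: leaves = {5,10,11}. Remove smallest leaf 5, emit neighbor 2.
Step 7: leaves = {10,11}. Remove smallest leaf 10, emit neighbor 1.
Step 8: leaves = {1,11}. Remove smallest leaf 1, emit neighbor 2.
Step 9: leaves = {2,11}. Remove smallest leaf 2, emit neighbor 6.
Done: 2 vertices remain (6, 11). Sequence = [1 6 1 5 5 2 1 2 6]

Answer: 1 6 1 5 5 2 1 2 6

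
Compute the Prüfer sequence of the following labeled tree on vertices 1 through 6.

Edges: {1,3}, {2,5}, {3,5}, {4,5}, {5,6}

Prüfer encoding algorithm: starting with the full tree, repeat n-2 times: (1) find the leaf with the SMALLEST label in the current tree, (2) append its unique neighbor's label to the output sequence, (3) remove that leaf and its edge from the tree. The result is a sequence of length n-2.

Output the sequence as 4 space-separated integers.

Step 1: leaves = {1,2,4,6}. Remove smallest leaf 1, emit neighbor 3.
Step 2: leaves = {2,3,4,6}. Remove smallest leaf 2, emit neighbor 5.
Step 3: leaves = {3,4,6}. Remove smallest leaf 3, emit neighbor 5.
Step 4: leaves = {4,6}. Remove smallest leaf 4, emit neighbor 5.
Done: 2 vertices remain (5, 6). Sequence = [3 5 5 5]

Answer: 3 5 5 5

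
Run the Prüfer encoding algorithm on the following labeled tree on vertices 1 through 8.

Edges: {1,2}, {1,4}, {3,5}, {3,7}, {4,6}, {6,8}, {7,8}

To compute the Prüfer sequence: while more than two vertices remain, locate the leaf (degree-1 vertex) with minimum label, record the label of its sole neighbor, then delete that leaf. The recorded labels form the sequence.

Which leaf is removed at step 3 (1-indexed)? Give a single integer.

Answer: 4

Derivation:
Step 1: current leaves = {2,5}. Remove leaf 2 (neighbor: 1).
Step 2: current leaves = {1,5}. Remove leaf 1 (neighbor: 4).
Step 3: current leaves = {4,5}. Remove leaf 4 (neighbor: 6).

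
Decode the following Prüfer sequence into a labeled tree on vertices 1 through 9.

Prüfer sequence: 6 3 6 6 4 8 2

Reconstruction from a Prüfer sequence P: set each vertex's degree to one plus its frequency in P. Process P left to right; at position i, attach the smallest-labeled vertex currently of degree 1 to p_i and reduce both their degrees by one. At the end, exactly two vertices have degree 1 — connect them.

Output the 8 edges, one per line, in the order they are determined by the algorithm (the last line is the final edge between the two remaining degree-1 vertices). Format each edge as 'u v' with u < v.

Initial degrees: {1:1, 2:2, 3:2, 4:2, 5:1, 6:4, 7:1, 8:2, 9:1}
Step 1: smallest deg-1 vertex = 1, p_1 = 6. Add edge {1,6}. Now deg[1]=0, deg[6]=3.
Step 2: smallest deg-1 vertex = 5, p_2 = 3. Add edge {3,5}. Now deg[5]=0, deg[3]=1.
Step 3: smallest deg-1 vertex = 3, p_3 = 6. Add edge {3,6}. Now deg[3]=0, deg[6]=2.
Step 4: smallest deg-1 vertex = 7, p_4 = 6. Add edge {6,7}. Now deg[7]=0, deg[6]=1.
Step 5: smallest deg-1 vertex = 6, p_5 = 4. Add edge {4,6}. Now deg[6]=0, deg[4]=1.
Step 6: smallest deg-1 vertex = 4, p_6 = 8. Add edge {4,8}. Now deg[4]=0, deg[8]=1.
Step 7: smallest deg-1 vertex = 8, p_7 = 2. Add edge {2,8}. Now deg[8]=0, deg[2]=1.
Final: two remaining deg-1 vertices are 2, 9. Add edge {2,9}.

Answer: 1 6
3 5
3 6
6 7
4 6
4 8
2 8
2 9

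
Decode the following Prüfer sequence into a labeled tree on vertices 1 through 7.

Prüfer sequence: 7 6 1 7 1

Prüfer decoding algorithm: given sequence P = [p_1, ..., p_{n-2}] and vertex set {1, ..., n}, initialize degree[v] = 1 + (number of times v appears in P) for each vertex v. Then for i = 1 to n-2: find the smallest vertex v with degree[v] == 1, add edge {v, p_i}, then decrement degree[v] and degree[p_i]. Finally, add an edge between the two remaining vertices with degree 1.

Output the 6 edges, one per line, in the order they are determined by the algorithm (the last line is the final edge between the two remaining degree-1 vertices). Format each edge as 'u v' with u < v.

Initial degrees: {1:3, 2:1, 3:1, 4:1, 5:1, 6:2, 7:3}
Step 1: smallest deg-1 vertex = 2, p_1 = 7. Add edge {2,7}. Now deg[2]=0, deg[7]=2.
Step 2: smallest deg-1 vertex = 3, p_2 = 6. Add edge {3,6}. Now deg[3]=0, deg[6]=1.
Step 3: smallest deg-1 vertex = 4, p_3 = 1. Add edge {1,4}. Now deg[4]=0, deg[1]=2.
Step 4: smallest deg-1 vertex = 5, p_4 = 7. Add edge {5,7}. Now deg[5]=0, deg[7]=1.
Step 5: smallest deg-1 vertex = 6, p_5 = 1. Add edge {1,6}. Now deg[6]=0, deg[1]=1.
Final: two remaining deg-1 vertices are 1, 7. Add edge {1,7}.

Answer: 2 7
3 6
1 4
5 7
1 6
1 7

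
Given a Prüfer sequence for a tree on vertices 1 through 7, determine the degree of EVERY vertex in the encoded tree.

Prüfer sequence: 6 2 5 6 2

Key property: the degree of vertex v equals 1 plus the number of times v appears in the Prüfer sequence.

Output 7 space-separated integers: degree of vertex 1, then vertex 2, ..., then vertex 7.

Answer: 1 3 1 1 2 3 1

Derivation:
p_1 = 6: count[6] becomes 1
p_2 = 2: count[2] becomes 1
p_3 = 5: count[5] becomes 1
p_4 = 6: count[6] becomes 2
p_5 = 2: count[2] becomes 2
Degrees (1 + count): deg[1]=1+0=1, deg[2]=1+2=3, deg[3]=1+0=1, deg[4]=1+0=1, deg[5]=1+1=2, deg[6]=1+2=3, deg[7]=1+0=1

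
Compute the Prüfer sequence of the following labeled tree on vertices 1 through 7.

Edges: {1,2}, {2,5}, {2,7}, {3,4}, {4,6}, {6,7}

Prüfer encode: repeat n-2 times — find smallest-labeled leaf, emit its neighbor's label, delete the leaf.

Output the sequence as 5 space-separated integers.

Step 1: leaves = {1,3,5}. Remove smallest leaf 1, emit neighbor 2.
Step 2: leaves = {3,5}. Remove smallest leaf 3, emit neighbor 4.
Step 3: leaves = {4,5}. Remove smallest leaf 4, emit neighbor 6.
Step 4: leaves = {5,6}. Remove smallest leaf 5, emit neighbor 2.
Step 5: leaves = {2,6}. Remove smallest leaf 2, emit neighbor 7.
Done: 2 vertices remain (6, 7). Sequence = [2 4 6 2 7]

Answer: 2 4 6 2 7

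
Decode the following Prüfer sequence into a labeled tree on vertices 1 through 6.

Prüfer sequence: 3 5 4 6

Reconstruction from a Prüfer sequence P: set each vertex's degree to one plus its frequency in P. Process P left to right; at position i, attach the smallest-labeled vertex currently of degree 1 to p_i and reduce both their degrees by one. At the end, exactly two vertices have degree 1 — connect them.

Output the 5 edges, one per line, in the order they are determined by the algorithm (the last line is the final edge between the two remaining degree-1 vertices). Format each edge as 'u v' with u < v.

Initial degrees: {1:1, 2:1, 3:2, 4:2, 5:2, 6:2}
Step 1: smallest deg-1 vertex = 1, p_1 = 3. Add edge {1,3}. Now deg[1]=0, deg[3]=1.
Step 2: smallest deg-1 vertex = 2, p_2 = 5. Add edge {2,5}. Now deg[2]=0, deg[5]=1.
Step 3: smallest deg-1 vertex = 3, p_3 = 4. Add edge {3,4}. Now deg[3]=0, deg[4]=1.
Step 4: smallest deg-1 vertex = 4, p_4 = 6. Add edge {4,6}. Now deg[4]=0, deg[6]=1.
Final: two remaining deg-1 vertices are 5, 6. Add edge {5,6}.

Answer: 1 3
2 5
3 4
4 6
5 6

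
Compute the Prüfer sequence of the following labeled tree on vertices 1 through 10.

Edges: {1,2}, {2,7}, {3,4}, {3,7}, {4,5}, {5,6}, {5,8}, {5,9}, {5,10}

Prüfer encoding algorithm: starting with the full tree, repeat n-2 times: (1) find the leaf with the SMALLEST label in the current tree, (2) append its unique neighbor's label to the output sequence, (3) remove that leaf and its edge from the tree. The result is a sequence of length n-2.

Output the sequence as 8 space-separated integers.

Step 1: leaves = {1,6,8,9,10}. Remove smallest leaf 1, emit neighbor 2.
Step 2: leaves = {2,6,8,9,10}. Remove smallest leaf 2, emit neighbor 7.
Step 3: leaves = {6,7,8,9,10}. Remove smallest leaf 6, emit neighbor 5.
Step 4: leaves = {7,8,9,10}. Remove smallest leaf 7, emit neighbor 3.
Step 5: leaves = {3,8,9,10}. Remove smallest leaf 3, emit neighbor 4.
Step 6: leaves = {4,8,9,10}. Remove smallest leaf 4, emit neighbor 5.
Step 7: leaves = {8,9,10}. Remove smallest leaf 8, emit neighbor 5.
Step 8: leaves = {9,10}. Remove smallest leaf 9, emit neighbor 5.
Done: 2 vertices remain (5, 10). Sequence = [2 7 5 3 4 5 5 5]

Answer: 2 7 5 3 4 5 5 5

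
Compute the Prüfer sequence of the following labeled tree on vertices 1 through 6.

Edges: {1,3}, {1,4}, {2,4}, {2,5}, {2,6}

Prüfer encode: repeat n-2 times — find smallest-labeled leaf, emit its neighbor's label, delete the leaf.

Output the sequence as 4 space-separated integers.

Step 1: leaves = {3,5,6}. Remove smallest leaf 3, emit neighbor 1.
Step 2: leaves = {1,5,6}. Remove smallest leaf 1, emit neighbor 4.
Step 3: leaves = {4,5,6}. Remove smallest leaf 4, emit neighbor 2.
Step 4: leaves = {5,6}. Remove smallest leaf 5, emit neighbor 2.
Done: 2 vertices remain (2, 6). Sequence = [1 4 2 2]

Answer: 1 4 2 2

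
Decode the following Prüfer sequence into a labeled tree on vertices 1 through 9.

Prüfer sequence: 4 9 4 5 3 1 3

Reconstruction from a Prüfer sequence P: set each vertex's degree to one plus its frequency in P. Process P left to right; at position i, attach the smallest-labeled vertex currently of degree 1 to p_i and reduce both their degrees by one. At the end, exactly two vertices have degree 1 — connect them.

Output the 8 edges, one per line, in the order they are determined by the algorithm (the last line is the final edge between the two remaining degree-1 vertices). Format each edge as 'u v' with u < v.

Initial degrees: {1:2, 2:1, 3:3, 4:3, 5:2, 6:1, 7:1, 8:1, 9:2}
Step 1: smallest deg-1 vertex = 2, p_1 = 4. Add edge {2,4}. Now deg[2]=0, deg[4]=2.
Step 2: smallest deg-1 vertex = 6, p_2 = 9. Add edge {6,9}. Now deg[6]=0, deg[9]=1.
Step 3: smallest deg-1 vertex = 7, p_3 = 4. Add edge {4,7}. Now deg[7]=0, deg[4]=1.
Step 4: smallest deg-1 vertex = 4, p_4 = 5. Add edge {4,5}. Now deg[4]=0, deg[5]=1.
Step 5: smallest deg-1 vertex = 5, p_5 = 3. Add edge {3,5}. Now deg[5]=0, deg[3]=2.
Step 6: smallest deg-1 vertex = 8, p_6 = 1. Add edge {1,8}. Now deg[8]=0, deg[1]=1.
Step 7: smallest deg-1 vertex = 1, p_7 = 3. Add edge {1,3}. Now deg[1]=0, deg[3]=1.
Final: two remaining deg-1 vertices are 3, 9. Add edge {3,9}.

Answer: 2 4
6 9
4 7
4 5
3 5
1 8
1 3
3 9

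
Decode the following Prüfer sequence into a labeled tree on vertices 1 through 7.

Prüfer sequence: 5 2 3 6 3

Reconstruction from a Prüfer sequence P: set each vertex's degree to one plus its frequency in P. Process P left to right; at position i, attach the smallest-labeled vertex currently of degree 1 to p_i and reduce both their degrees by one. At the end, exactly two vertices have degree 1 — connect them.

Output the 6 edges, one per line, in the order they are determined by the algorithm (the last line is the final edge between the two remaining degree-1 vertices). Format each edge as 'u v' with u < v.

Initial degrees: {1:1, 2:2, 3:3, 4:1, 5:2, 6:2, 7:1}
Step 1: smallest deg-1 vertex = 1, p_1 = 5. Add edge {1,5}. Now deg[1]=0, deg[5]=1.
Step 2: smallest deg-1 vertex = 4, p_2 = 2. Add edge {2,4}. Now deg[4]=0, deg[2]=1.
Step 3: smallest deg-1 vertex = 2, p_3 = 3. Add edge {2,3}. Now deg[2]=0, deg[3]=2.
Step 4: smallest deg-1 vertex = 5, p_4 = 6. Add edge {5,6}. Now deg[5]=0, deg[6]=1.
Step 5: smallest deg-1 vertex = 6, p_5 = 3. Add edge {3,6}. Now deg[6]=0, deg[3]=1.
Final: two remaining deg-1 vertices are 3, 7. Add edge {3,7}.

Answer: 1 5
2 4
2 3
5 6
3 6
3 7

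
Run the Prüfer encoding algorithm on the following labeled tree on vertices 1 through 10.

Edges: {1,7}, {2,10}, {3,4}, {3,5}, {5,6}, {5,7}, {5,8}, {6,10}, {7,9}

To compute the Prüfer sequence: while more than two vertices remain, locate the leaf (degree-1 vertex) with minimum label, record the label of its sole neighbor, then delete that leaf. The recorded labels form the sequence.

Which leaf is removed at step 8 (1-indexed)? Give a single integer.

Step 1: current leaves = {1,2,4,8,9}. Remove leaf 1 (neighbor: 7).
Step 2: current leaves = {2,4,8,9}. Remove leaf 2 (neighbor: 10).
Step 3: current leaves = {4,8,9,10}. Remove leaf 4 (neighbor: 3).
Step 4: current leaves = {3,8,9,10}. Remove leaf 3 (neighbor: 5).
Step 5: current leaves = {8,9,10}. Remove leaf 8 (neighbor: 5).
Step 6: current leaves = {9,10}. Remove leaf 9 (neighbor: 7).
Step 7: current leaves = {7,10}. Remove leaf 7 (neighbor: 5).
Step 8: current leaves = {5,10}. Remove leaf 5 (neighbor: 6).

Answer: 5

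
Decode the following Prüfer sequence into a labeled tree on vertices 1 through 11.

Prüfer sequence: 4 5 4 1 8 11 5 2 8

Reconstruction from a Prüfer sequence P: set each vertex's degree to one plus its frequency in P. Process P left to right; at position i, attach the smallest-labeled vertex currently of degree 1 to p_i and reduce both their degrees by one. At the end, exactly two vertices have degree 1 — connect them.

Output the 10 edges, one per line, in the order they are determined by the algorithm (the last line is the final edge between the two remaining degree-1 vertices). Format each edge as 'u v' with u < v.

Answer: 3 4
5 6
4 7
1 4
1 8
9 11
5 10
2 5
2 8
8 11

Derivation:
Initial degrees: {1:2, 2:2, 3:1, 4:3, 5:3, 6:1, 7:1, 8:3, 9:1, 10:1, 11:2}
Step 1: smallest deg-1 vertex = 3, p_1 = 4. Add edge {3,4}. Now deg[3]=0, deg[4]=2.
Step 2: smallest deg-1 vertex = 6, p_2 = 5. Add edge {5,6}. Now deg[6]=0, deg[5]=2.
Step 3: smallest deg-1 vertex = 7, p_3 = 4. Add edge {4,7}. Now deg[7]=0, deg[4]=1.
Step 4: smallest deg-1 vertex = 4, p_4 = 1. Add edge {1,4}. Now deg[4]=0, deg[1]=1.
Step 5: smallest deg-1 vertex = 1, p_5 = 8. Add edge {1,8}. Now deg[1]=0, deg[8]=2.
Step 6: smallest deg-1 vertex = 9, p_6 = 11. Add edge {9,11}. Now deg[9]=0, deg[11]=1.
Step 7: smallest deg-1 vertex = 10, p_7 = 5. Add edge {5,10}. Now deg[10]=0, deg[5]=1.
Step 8: smallest deg-1 vertex = 5, p_8 = 2. Add edge {2,5}. Now deg[5]=0, deg[2]=1.
Step 9: smallest deg-1 vertex = 2, p_9 = 8. Add edge {2,8}. Now deg[2]=0, deg[8]=1.
Final: two remaining deg-1 vertices are 8, 11. Add edge {8,11}.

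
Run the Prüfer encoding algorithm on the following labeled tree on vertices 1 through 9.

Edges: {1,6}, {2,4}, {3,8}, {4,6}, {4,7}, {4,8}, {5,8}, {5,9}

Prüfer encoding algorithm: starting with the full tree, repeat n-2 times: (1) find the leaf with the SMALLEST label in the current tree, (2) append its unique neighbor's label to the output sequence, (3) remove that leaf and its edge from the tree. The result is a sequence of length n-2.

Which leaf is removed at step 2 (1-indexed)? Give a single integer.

Step 1: current leaves = {1,2,3,7,9}. Remove leaf 1 (neighbor: 6).
Step 2: current leaves = {2,3,6,7,9}. Remove leaf 2 (neighbor: 4).

Answer: 2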